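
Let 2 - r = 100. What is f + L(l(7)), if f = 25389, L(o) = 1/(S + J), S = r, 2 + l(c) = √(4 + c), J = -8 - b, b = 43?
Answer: 3782960/149 ≈ 25389.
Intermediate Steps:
J = -51 (J = -8 - 1*43 = -8 - 43 = -51)
r = -98 (r = 2 - 1*100 = 2 - 100 = -98)
l(c) = -2 + √(4 + c)
S = -98
L(o) = -1/149 (L(o) = 1/(-98 - 51) = 1/(-149) = -1/149)
f + L(l(7)) = 25389 - 1/149 = 3782960/149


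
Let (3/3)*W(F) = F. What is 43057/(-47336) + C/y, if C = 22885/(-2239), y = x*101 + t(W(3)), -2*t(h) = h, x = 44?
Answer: -171744328815/188335885208 ≈ -0.91190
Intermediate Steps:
W(F) = F
t(h) = -h/2
y = 8885/2 (y = 44*101 - ½*3 = 4444 - 3/2 = 8885/2 ≈ 4442.5)
C = -22885/2239 (C = 22885*(-1/2239) = -22885/2239 ≈ -10.221)
43057/(-47336) + C/y = 43057/(-47336) - 22885/(2239*8885/2) = 43057*(-1/47336) - 22885/2239*2/8885 = -43057/47336 - 9154/3978703 = -171744328815/188335885208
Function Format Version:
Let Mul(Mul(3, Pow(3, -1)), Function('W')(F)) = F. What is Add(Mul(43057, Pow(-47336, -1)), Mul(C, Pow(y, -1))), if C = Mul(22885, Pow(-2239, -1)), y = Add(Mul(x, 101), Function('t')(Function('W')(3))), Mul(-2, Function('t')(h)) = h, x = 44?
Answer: Rational(-171744328815, 188335885208) ≈ -0.91190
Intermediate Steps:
Function('W')(F) = F
Function('t')(h) = Mul(Rational(-1, 2), h)
y = Rational(8885, 2) (y = Add(Mul(44, 101), Mul(Rational(-1, 2), 3)) = Add(4444, Rational(-3, 2)) = Rational(8885, 2) ≈ 4442.5)
C = Rational(-22885, 2239) (C = Mul(22885, Rational(-1, 2239)) = Rational(-22885, 2239) ≈ -10.221)
Add(Mul(43057, Pow(-47336, -1)), Mul(C, Pow(y, -1))) = Add(Mul(43057, Pow(-47336, -1)), Mul(Rational(-22885, 2239), Pow(Rational(8885, 2), -1))) = Add(Mul(43057, Rational(-1, 47336)), Mul(Rational(-22885, 2239), Rational(2, 8885))) = Add(Rational(-43057, 47336), Rational(-9154, 3978703)) = Rational(-171744328815, 188335885208)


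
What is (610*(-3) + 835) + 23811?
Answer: 22816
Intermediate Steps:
(610*(-3) + 835) + 23811 = (-1830 + 835) + 23811 = -995 + 23811 = 22816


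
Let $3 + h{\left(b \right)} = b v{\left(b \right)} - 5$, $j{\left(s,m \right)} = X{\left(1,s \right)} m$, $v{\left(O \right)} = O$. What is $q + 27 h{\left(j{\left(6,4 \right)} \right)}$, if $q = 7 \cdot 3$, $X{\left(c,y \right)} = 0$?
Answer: $-195$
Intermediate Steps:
$j{\left(s,m \right)} = 0$ ($j{\left(s,m \right)} = 0 m = 0$)
$h{\left(b \right)} = -8 + b^{2}$ ($h{\left(b \right)} = -3 + \left(b b - 5\right) = -3 + \left(b^{2} - 5\right) = -3 + \left(-5 + b^{2}\right) = -8 + b^{2}$)
$q = 21$
$q + 27 h{\left(j{\left(6,4 \right)} \right)} = 21 + 27 \left(-8 + 0^{2}\right) = 21 + 27 \left(-8 + 0\right) = 21 + 27 \left(-8\right) = 21 - 216 = -195$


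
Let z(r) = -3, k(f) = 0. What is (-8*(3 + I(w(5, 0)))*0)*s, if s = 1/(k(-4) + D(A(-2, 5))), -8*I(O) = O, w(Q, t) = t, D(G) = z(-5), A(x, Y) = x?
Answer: 0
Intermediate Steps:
D(G) = -3
I(O) = -O/8
s = -1/3 (s = 1/(0 - 3) = 1/(-3) = -1/3 ≈ -0.33333)
(-8*(3 + I(w(5, 0)))*0)*s = -8*(3 - 1/8*0)*0*(-1/3) = -8*(3 + 0)*0*(-1/3) = -24*0*(-1/3) = -8*0*(-1/3) = 0*(-1/3) = 0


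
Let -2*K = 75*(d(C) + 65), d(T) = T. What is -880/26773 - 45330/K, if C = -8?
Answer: 161565212/7630305 ≈ 21.174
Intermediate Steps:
K = -4275/2 (K = -75*(-8 + 65)/2 = -75*57/2 = -½*4275 = -4275/2 ≈ -2137.5)
-880/26773 - 45330/K = -880/26773 - 45330/(-4275/2) = -880*1/26773 - 45330*(-2/4275) = -880/26773 + 6044/285 = 161565212/7630305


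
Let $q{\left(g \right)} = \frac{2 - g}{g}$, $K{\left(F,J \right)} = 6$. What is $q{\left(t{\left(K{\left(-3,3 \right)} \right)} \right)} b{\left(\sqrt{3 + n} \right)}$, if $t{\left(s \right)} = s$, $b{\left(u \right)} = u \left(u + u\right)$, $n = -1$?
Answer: $- \frac{8}{3} \approx -2.6667$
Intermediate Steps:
$b{\left(u \right)} = 2 u^{2}$ ($b{\left(u \right)} = u 2 u = 2 u^{2}$)
$q{\left(g \right)} = \frac{2 - g}{g}$
$q{\left(t{\left(K{\left(-3,3 \right)} \right)} \right)} b{\left(\sqrt{3 + n} \right)} = \frac{2 - 6}{6} \cdot 2 \left(\sqrt{3 - 1}\right)^{2} = \frac{2 - 6}{6} \cdot 2 \left(\sqrt{2}\right)^{2} = \frac{1}{6} \left(-4\right) 2 \cdot 2 = \left(- \frac{2}{3}\right) 4 = - \frac{8}{3}$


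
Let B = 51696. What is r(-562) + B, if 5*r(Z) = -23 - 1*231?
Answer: 258226/5 ≈ 51645.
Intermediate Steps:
r(Z) = -254/5 (r(Z) = (-23 - 1*231)/5 = (-23 - 231)/5 = (⅕)*(-254) = -254/5)
r(-562) + B = -254/5 + 51696 = 258226/5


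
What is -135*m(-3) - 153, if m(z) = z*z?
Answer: -1368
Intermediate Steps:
m(z) = z²
-135*m(-3) - 153 = -135*(-3)² - 153 = -135*9 - 153 = -1215 - 153 = -1368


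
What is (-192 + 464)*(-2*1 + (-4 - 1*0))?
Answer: -1632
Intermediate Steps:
(-192 + 464)*(-2*1 + (-4 - 1*0)) = 272*(-2 + (-4 + 0)) = 272*(-2 - 4) = 272*(-6) = -1632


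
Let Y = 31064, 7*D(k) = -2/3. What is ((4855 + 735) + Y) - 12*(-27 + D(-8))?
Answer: 258854/7 ≈ 36979.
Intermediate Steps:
D(k) = -2/21 (D(k) = (-2/3)/7 = (-2*1/3)/7 = (1/7)*(-2/3) = -2/21)
((4855 + 735) + Y) - 12*(-27 + D(-8)) = ((4855 + 735) + 31064) - 12*(-27 - 2/21) = (5590 + 31064) - 12*(-569/21) = 36654 + 2276/7 = 258854/7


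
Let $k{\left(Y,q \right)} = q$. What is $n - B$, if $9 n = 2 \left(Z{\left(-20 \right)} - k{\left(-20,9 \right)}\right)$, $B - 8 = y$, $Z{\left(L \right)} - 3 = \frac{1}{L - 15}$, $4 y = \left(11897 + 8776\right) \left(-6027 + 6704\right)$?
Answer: $- \frac{4408632383}{1260} \approx -3.4989 \cdot 10^{6}$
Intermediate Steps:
$y = \frac{13995621}{4}$ ($y = \frac{\left(11897 + 8776\right) \left(-6027 + 6704\right)}{4} = \frac{20673 \cdot 677}{4} = \frac{1}{4} \cdot 13995621 = \frac{13995621}{4} \approx 3.4989 \cdot 10^{6}$)
$Z{\left(L \right)} = 3 + \frac{1}{-15 + L}$ ($Z{\left(L \right)} = 3 + \frac{1}{L - 15} = 3 + \frac{1}{-15 + L}$)
$B = \frac{13995653}{4}$ ($B = 8 + \frac{13995621}{4} = \frac{13995653}{4} \approx 3.4989 \cdot 10^{6}$)
$n = - \frac{422}{315}$ ($n = \frac{2 \left(\frac{-44 + 3 \left(-20\right)}{-15 - 20} - 9\right)}{9} = \frac{2 \left(\frac{-44 - 60}{-35} - 9\right)}{9} = \frac{2 \left(\left(- \frac{1}{35}\right) \left(-104\right) - 9\right)}{9} = \frac{2 \left(\frac{104}{35} - 9\right)}{9} = \frac{2 \left(- \frac{211}{35}\right)}{9} = \frac{1}{9} \left(- \frac{422}{35}\right) = - \frac{422}{315} \approx -1.3397$)
$n - B = - \frac{422}{315} - \frac{13995653}{4} = - \frac{4408632383}{1260}$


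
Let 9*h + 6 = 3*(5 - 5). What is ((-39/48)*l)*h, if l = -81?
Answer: -351/8 ≈ -43.875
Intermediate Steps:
h = -⅔ (h = -⅔ + (3*(5 - 5))/9 = -⅔ + (3*0)/9 = -⅔ + (⅑)*0 = -⅔ + 0 = -⅔ ≈ -0.66667)
((-39/48)*l)*h = (-39/48*(-81))*(-⅔) = (-39*1/48*(-81))*(-⅔) = -13/16*(-81)*(-⅔) = (1053/16)*(-⅔) = -351/8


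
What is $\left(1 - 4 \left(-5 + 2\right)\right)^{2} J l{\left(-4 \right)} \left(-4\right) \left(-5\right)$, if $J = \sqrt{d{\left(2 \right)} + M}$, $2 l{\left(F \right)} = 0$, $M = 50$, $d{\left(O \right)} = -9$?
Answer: $0$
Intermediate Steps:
$l{\left(F \right)} = 0$ ($l{\left(F \right)} = \frac{1}{2} \cdot 0 = 0$)
$J = \sqrt{41}$ ($J = \sqrt{-9 + 50} = \sqrt{41} \approx 6.4031$)
$\left(1 - 4 \left(-5 + 2\right)\right)^{2} J l{\left(-4 \right)} \left(-4\right) \left(-5\right) = \left(1 - 4 \left(-5 + 2\right)\right)^{2} \sqrt{41} \cdot 0 \left(-4\right) \left(-5\right) = \left(1 - -12\right)^{2} \sqrt{41} \cdot 0 \left(-5\right) = \left(1 + 12\right)^{2} \sqrt{41} \cdot 0 = 13^{2} \sqrt{41} \cdot 0 = 169 \sqrt{41} \cdot 0 = 0$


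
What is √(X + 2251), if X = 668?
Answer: √2919 ≈ 54.028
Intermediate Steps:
√(X + 2251) = √(668 + 2251) = √2919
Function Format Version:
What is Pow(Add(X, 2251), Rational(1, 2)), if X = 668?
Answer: Pow(2919, Rational(1, 2)) ≈ 54.028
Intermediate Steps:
Pow(Add(X, 2251), Rational(1, 2)) = Pow(Add(668, 2251), Rational(1, 2)) = Pow(2919, Rational(1, 2))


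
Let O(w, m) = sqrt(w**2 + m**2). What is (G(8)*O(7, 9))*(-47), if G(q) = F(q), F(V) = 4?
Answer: -188*sqrt(130) ≈ -2143.5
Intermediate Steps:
O(w, m) = sqrt(m**2 + w**2)
G(q) = 4
(G(8)*O(7, 9))*(-47) = (4*sqrt(9**2 + 7**2))*(-47) = (4*sqrt(81 + 49))*(-47) = (4*sqrt(130))*(-47) = -188*sqrt(130)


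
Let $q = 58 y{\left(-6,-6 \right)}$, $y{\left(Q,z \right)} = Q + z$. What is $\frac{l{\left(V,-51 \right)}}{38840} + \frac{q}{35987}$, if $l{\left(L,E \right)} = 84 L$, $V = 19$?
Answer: $\frac{7600653}{349433770} \approx 0.021751$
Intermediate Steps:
$q = -696$ ($q = 58 \left(-6 - 6\right) = 58 \left(-12\right) = -696$)
$\frac{l{\left(V,-51 \right)}}{38840} + \frac{q}{35987} = \frac{84 \cdot 19}{38840} - \frac{696}{35987} = 1596 \cdot \frac{1}{38840} - \frac{696}{35987} = \frac{399}{9710} - \frac{696}{35987} = \frac{7600653}{349433770}$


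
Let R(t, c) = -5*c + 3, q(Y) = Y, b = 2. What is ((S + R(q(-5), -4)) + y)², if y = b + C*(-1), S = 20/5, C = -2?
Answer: 961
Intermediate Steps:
S = 4 (S = 20*(⅕) = 4)
y = 4 (y = 2 - 2*(-1) = 2 + 2 = 4)
R(t, c) = 3 - 5*c
((S + R(q(-5), -4)) + y)² = ((4 + (3 - 5*(-4))) + 4)² = ((4 + (3 + 20)) + 4)² = ((4 + 23) + 4)² = (27 + 4)² = 31² = 961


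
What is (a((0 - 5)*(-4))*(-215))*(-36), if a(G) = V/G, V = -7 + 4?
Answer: -1161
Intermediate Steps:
V = -3
a(G) = -3/G
(a((0 - 5)*(-4))*(-215))*(-36) = (-3*(-1/(4*(0 - 5)))*(-215))*(-36) = (-3/((-5*(-4)))*(-215))*(-36) = (-3/20*(-215))*(-36) = (-3*1/20*(-215))*(-36) = -3/20*(-215)*(-36) = (129/4)*(-36) = -1161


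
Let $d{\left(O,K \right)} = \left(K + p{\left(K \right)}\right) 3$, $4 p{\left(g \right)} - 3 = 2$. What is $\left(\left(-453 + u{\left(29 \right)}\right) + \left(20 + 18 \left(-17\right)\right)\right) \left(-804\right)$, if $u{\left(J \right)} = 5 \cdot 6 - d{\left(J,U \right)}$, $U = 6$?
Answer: $587523$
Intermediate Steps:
$p{\left(g \right)} = \frac{5}{4}$ ($p{\left(g \right)} = \frac{3}{4} + \frac{1}{4} \cdot 2 = \frac{3}{4} + \frac{1}{2} = \frac{5}{4}$)
$d{\left(O,K \right)} = \frac{15}{4} + 3 K$ ($d{\left(O,K \right)} = \left(K + \frac{5}{4}\right) 3 = \left(\frac{5}{4} + K\right) 3 = \frac{15}{4} + 3 K$)
$u{\left(J \right)} = \frac{33}{4}$ ($u{\left(J \right)} = 5 \cdot 6 - \left(\frac{15}{4} + 3 \cdot 6\right) = 30 - \left(\frac{15}{4} + 18\right) = 30 - \frac{87}{4} = \frac{33}{4}$)
$\left(\left(-453 + u{\left(29 \right)}\right) + \left(20 + 18 \left(-17\right)\right)\right) \left(-804\right) = \left(\left(-453 + \frac{33}{4}\right) + \left(20 + 18 \left(-17\right)\right)\right) \left(-804\right) = \left(- \frac{1779}{4} + \left(20 - 306\right)\right) \left(-804\right) = \left(- \frac{1779}{4} - 286\right) \left(-804\right) = \left(- \frac{2923}{4}\right) \left(-804\right) = 587523$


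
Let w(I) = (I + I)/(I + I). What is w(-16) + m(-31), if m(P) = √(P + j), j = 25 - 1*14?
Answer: 1 + 2*I*√5 ≈ 1.0 + 4.4721*I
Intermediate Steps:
j = 11 (j = 25 - 14 = 11)
m(P) = √(11 + P) (m(P) = √(P + 11) = √(11 + P))
w(I) = 1 (w(I) = (2*I)/((2*I)) = (2*I)*(1/(2*I)) = 1)
w(-16) + m(-31) = 1 + √(11 - 31) = 1 + √(-20) = 1 + 2*I*√5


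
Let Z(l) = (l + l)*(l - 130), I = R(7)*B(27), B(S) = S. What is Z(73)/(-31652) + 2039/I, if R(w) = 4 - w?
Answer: -31932173/1281906 ≈ -24.910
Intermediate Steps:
I = -81 (I = (4 - 1*7)*27 = (4 - 7)*27 = -3*27 = -81)
Z(l) = 2*l*(-130 + l) (Z(l) = (2*l)*(-130 + l) = 2*l*(-130 + l))
Z(73)/(-31652) + 2039/I = (2*73*(-130 + 73))/(-31652) + 2039/(-81) = (2*73*(-57))*(-1/31652) + 2039*(-1/81) = -8322*(-1/31652) - 2039/81 = 4161/15826 - 2039/81 = -31932173/1281906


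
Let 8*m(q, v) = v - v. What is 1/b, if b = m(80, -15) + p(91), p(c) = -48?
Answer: -1/48 ≈ -0.020833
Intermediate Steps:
m(q, v) = 0 (m(q, v) = (v - v)/8 = (1/8)*0 = 0)
b = -48 (b = 0 - 48 = -48)
1/b = 1/(-48) = -1/48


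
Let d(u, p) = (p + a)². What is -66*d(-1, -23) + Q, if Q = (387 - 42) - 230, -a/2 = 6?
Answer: -80735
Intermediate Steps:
a = -12 (a = -2*6 = -12)
Q = 115 (Q = 345 - 230 = 115)
d(u, p) = (-12 + p)² (d(u, p) = (p - 12)² = (-12 + p)²)
-66*d(-1, -23) + Q = -66*(-12 - 23)² + 115 = -66*(-35)² + 115 = -66*1225 + 115 = -80850 + 115 = -80735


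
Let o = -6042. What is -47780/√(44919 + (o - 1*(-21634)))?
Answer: -47780*√60511/60511 ≈ -194.24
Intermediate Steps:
-47780/√(44919 + (o - 1*(-21634))) = -47780/√(44919 + (-6042 - 1*(-21634))) = -47780/√(44919 + (-6042 + 21634)) = -47780/√(44919 + 15592) = -47780*√60511/60511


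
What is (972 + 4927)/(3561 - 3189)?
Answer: 5899/372 ≈ 15.858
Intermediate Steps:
(972 + 4927)/(3561 - 3189) = 5899/372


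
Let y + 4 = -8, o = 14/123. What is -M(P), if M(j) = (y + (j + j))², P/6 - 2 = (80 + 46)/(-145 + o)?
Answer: -777071376/317588041 ≈ -2.4468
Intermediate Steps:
o = 14/123 (o = 14*(1/123) = 14/123 ≈ 0.11382)
y = -12 (y = -4 - 8 = -12)
P = 120864/17821 (P = 12 + 6*((80 + 46)/(-145 + 14/123)) = 12 + 6*(126/(-17821/123)) = 12 + 6*(126*(-123/17821)) = 12 + 6*(-15498/17821) = 12 - 92988/17821 = 120864/17821 ≈ 6.7821)
M(j) = (-12 + 2*j)² (M(j) = (-12 + (j + j))² = (-12 + 2*j)²)
-M(P) = -4*(-6 + 120864/17821)² = -4*(13938/17821)² = -4*194267844/317588041 = -1*777071376/317588041 = -777071376/317588041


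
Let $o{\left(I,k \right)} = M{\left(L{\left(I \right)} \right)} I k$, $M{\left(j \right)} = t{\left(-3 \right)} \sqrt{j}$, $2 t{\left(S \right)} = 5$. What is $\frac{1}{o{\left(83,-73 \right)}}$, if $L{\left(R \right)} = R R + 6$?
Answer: $- \frac{2 \sqrt{6895}}{208884025} \approx -7.9505 \cdot 10^{-7}$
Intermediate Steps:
$t{\left(S \right)} = \frac{5}{2}$ ($t{\left(S \right)} = \frac{1}{2} \cdot 5 = \frac{5}{2}$)
$L{\left(R \right)} = 6 + R^{2}$ ($L{\left(R \right)} = R^{2} + 6 = 6 + R^{2}$)
$M{\left(j \right)} = \frac{5 \sqrt{j}}{2}$
$o{\left(I,k \right)} = \frac{5 I k \sqrt{6 + I^{2}}}{2}$ ($o{\left(I,k \right)} = \frac{5 \sqrt{6 + I^{2}}}{2} I k = \frac{5 I \sqrt{6 + I^{2}}}{2} k = \frac{5 I k \sqrt{6 + I^{2}}}{2}$)
$\frac{1}{o{\left(83,-73 \right)}} = \frac{1}{\frac{5}{2} \cdot 83 \left(-73\right) \sqrt{6 + 83^{2}}} = \frac{1}{\frac{5}{2} \cdot 83 \left(-73\right) \sqrt{6 + 6889}} = \frac{1}{\frac{5}{2} \cdot 83 \left(-73\right) \sqrt{6895}} = \frac{1}{\left(- \frac{30295}{2}\right) \sqrt{6895}} = - \frac{2 \sqrt{6895}}{208884025}$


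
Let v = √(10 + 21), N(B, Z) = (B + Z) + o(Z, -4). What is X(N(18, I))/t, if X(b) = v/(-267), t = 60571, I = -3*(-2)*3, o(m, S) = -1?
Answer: -√31/16172457 ≈ -3.4427e-7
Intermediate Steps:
I = 18 (I = 6*3 = 18)
N(B, Z) = -1 + B + Z (N(B, Z) = (B + Z) - 1 = -1 + B + Z)
v = √31 ≈ 5.5678
X(b) = -√31/267 (X(b) = √31/(-267) = √31*(-1/267) = -√31/267)
X(N(18, I))/t = -√31/267/60571 = -√31/267*(1/60571) = -√31/16172457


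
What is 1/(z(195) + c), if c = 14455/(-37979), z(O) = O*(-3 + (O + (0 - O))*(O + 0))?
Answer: -37979/22232170 ≈ -0.0017083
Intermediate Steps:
z(O) = -3*O (z(O) = O*(-3 + (O - O)*O) = O*(-3 + 0*O) = O*(-3 + 0) = O*(-3) = -3*O)
c = -14455/37979 (c = 14455*(-1/37979) = -14455/37979 ≈ -0.38061)
1/(z(195) + c) = 1/(-3*195 - 14455/37979) = 1/(-585 - 14455/37979) = 1/(-22232170/37979) = -37979/22232170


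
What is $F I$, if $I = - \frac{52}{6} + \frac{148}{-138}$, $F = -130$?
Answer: $\frac{29120}{23} \approx 1266.1$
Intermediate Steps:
$I = - \frac{224}{23}$ ($I = \left(-52\right) \frac{1}{6} + 148 \left(- \frac{1}{138}\right) = - \frac{26}{3} - \frac{74}{69} = - \frac{224}{23} \approx -9.7391$)
$F I = \left(-130\right) \left(- \frac{224}{23}\right) = \frac{29120}{23}$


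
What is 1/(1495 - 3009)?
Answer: -1/1514 ≈ -0.00066050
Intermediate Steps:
1/(1495 - 3009) = 1/(-1514) = -1/1514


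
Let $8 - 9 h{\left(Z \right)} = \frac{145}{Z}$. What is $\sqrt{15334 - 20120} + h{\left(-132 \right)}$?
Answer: $\frac{1201}{1188} + i \sqrt{4786} \approx 1.0109 + 69.181 i$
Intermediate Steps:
$h{\left(Z \right)} = \frac{8}{9} - \frac{145}{9 Z}$ ($h{\left(Z \right)} = \frac{8}{9} - \frac{145 \frac{1}{Z}}{9} = \frac{8}{9} - \frac{145}{9 Z}$)
$\sqrt{15334 - 20120} + h{\left(-132 \right)} = \sqrt{15334 - 20120} + \frac{-145 + 8 \left(-132\right)}{9 \left(-132\right)} = \sqrt{-4786} + \frac{1}{9} \left(- \frac{1}{132}\right) \left(-145 - 1056\right) = i \sqrt{4786} + \frac{1}{9} \left(- \frac{1}{132}\right) \left(-1201\right) = i \sqrt{4786} + \frac{1201}{1188} = \frac{1201}{1188} + i \sqrt{4786}$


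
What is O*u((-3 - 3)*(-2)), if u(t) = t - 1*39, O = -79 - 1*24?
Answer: 2781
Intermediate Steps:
O = -103 (O = -79 - 24 = -103)
u(t) = -39 + t (u(t) = t - 39 = -39 + t)
O*u((-3 - 3)*(-2)) = -103*(-39 + (-3 - 3)*(-2)) = -103*(-39 - 6*(-2)) = -103*(-39 + 12) = -103*(-27) = 2781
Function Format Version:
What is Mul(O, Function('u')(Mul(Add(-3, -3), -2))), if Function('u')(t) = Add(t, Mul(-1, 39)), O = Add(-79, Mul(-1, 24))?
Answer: 2781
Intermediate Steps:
O = -103 (O = Add(-79, -24) = -103)
Function('u')(t) = Add(-39, t) (Function('u')(t) = Add(t, -39) = Add(-39, t))
Mul(O, Function('u')(Mul(Add(-3, -3), -2))) = Mul(-103, Add(-39, Mul(Add(-3, -3), -2))) = Mul(-103, Add(-39, Mul(-6, -2))) = Mul(-103, Add(-39, 12)) = Mul(-103, -27) = 2781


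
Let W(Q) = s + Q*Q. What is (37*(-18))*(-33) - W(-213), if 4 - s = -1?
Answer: -23396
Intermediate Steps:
s = 5 (s = 4 - 1*(-1) = 4 + 1 = 5)
W(Q) = 5 + Q**2 (W(Q) = 5 + Q*Q = 5 + Q**2)
(37*(-18))*(-33) - W(-213) = (37*(-18))*(-33) - (5 + (-213)**2) = -666*(-33) - (5 + 45369) = 21978 - 1*45374 = 21978 - 45374 = -23396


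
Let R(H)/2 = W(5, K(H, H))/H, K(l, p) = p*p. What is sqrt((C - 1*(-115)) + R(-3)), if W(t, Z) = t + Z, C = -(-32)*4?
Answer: sqrt(2103)/3 ≈ 15.286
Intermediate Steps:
C = 128 (C = -32*(-4) = 128)
K(l, p) = p**2
W(t, Z) = Z + t
R(H) = 2*(5 + H**2)/H (R(H) = 2*((H**2 + 5)/H) = 2*((5 + H**2)/H) = 2*(5 + H**2)/H)
sqrt((C - 1*(-115)) + R(-3)) = sqrt((128 - 1*(-115)) + (2*(-3) + 10/(-3))) = sqrt((128 + 115) + (-6 + 10*(-1/3))) = sqrt(243 + (-6 - 10/3)) = sqrt(243 - 28/3) = sqrt(701/3) = sqrt(2103)/3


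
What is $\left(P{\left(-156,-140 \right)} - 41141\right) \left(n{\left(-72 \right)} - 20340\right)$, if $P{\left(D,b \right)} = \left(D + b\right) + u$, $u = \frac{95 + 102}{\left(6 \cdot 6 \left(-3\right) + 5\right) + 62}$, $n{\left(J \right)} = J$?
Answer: $\frac{34682314968}{41} \approx 8.4591 \cdot 10^{8}$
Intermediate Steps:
$u = - \frac{197}{41}$ ($u = \frac{197}{\left(6 \left(-18\right) + 5\right) + 62} = \frac{197}{\left(-108 + 5\right) + 62} = \frac{197}{-103 + 62} = \frac{197}{-41} = 197 \left(- \frac{1}{41}\right) = - \frac{197}{41} \approx -4.8049$)
$P{\left(D,b \right)} = - \frac{197}{41} + D + b$ ($P{\left(D,b \right)} = \left(D + b\right) - \frac{197}{41} = - \frac{197}{41} + D + b$)
$\left(P{\left(-156,-140 \right)} - 41141\right) \left(n{\left(-72 \right)} - 20340\right) = \left(\left(- \frac{197}{41} - 156 - 140\right) - 41141\right) \left(-72 - 20340\right) = \left(- \frac{12333}{41} - 41141\right) \left(-20412\right) = \left(- \frac{1699114}{41}\right) \left(-20412\right) = \frac{34682314968}{41}$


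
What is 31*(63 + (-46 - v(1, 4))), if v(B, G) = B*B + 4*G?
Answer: 0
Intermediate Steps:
v(B, G) = B**2 + 4*G
31*(63 + (-46 - v(1, 4))) = 31*(63 + (-46 - (1**2 + 4*4))) = 31*(63 + (-46 - (1 + 16))) = 31*(63 + (-46 - 1*17)) = 31*(63 + (-46 - 17)) = 31*(63 - 63) = 31*0 = 0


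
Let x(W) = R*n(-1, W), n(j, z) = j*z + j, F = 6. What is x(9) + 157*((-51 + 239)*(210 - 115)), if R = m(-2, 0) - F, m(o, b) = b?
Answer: 2804080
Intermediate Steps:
R = -6 (R = 0 - 1*6 = 0 - 6 = -6)
n(j, z) = j + j*z
x(W) = 6 + 6*W (x(W) = -(-6)*(1 + W) = -6*(-1 - W) = 6 + 6*W)
x(9) + 157*((-51 + 239)*(210 - 115)) = (6 + 6*9) + 157*((-51 + 239)*(210 - 115)) = (6 + 54) + 157*(188*95) = 60 + 157*17860 = 60 + 2804020 = 2804080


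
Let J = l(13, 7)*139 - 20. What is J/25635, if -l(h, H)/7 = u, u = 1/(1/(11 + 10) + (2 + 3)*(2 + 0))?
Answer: -24653/5408985 ≈ -0.0045578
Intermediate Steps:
u = 21/211 (u = 1/(1/21 + 5*2) = 1/(1/21 + 10) = 1/(211/21) = 21/211 ≈ 0.099526)
l(h, H) = -147/211 (l(h, H) = -7*21/211 = -147/211)
J = -24653/211 (J = -147/211*139 - 20 = -20433/211 - 20 = -24653/211 ≈ -116.84)
J/25635 = -24653/211/25635 = -24653/211*1/25635 = -24653/5408985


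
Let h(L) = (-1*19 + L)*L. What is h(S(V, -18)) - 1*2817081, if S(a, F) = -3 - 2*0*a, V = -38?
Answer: -2817015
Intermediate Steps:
S(a, F) = -3 (S(a, F) = -3 - 0 = -3 - 2*0 = -3 + 0 = -3)
h(L) = L*(-19 + L) (h(L) = (-19 + L)*L = L*(-19 + L))
h(S(V, -18)) - 1*2817081 = -3*(-19 - 3) - 1*2817081 = -3*(-22) - 2817081 = 66 - 2817081 = -2817015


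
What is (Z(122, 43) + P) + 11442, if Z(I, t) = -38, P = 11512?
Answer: 22916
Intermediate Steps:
(Z(122, 43) + P) + 11442 = (-38 + 11512) + 11442 = 11474 + 11442 = 22916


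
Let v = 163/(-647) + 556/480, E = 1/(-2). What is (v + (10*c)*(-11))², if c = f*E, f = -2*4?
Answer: 1162211758365529/6027969600 ≈ 1.9280e+5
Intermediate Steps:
f = -8
E = -½ ≈ -0.50000
v = 70373/77640 (v = 163*(-1/647) + 556*(1/480) = -163/647 + 139/120 = 70373/77640 ≈ 0.90640)
c = 4 (c = -8*(-½) = 4)
(v + (10*c)*(-11))² = (70373/77640 + (10*4)*(-11))² = (70373/77640 + 40*(-11))² = (70373/77640 - 440)² = (-34091227/77640)² = 1162211758365529/6027969600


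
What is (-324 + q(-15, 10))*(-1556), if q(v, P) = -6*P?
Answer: 597504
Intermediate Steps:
(-324 + q(-15, 10))*(-1556) = (-324 - 6*10)*(-1556) = (-324 - 60)*(-1556) = -384*(-1556) = 597504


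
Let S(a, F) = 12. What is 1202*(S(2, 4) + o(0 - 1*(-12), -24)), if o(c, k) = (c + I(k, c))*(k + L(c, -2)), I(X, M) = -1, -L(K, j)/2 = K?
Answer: -620232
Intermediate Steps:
L(K, j) = -2*K
o(c, k) = (-1 + c)*(k - 2*c) (o(c, k) = (c - 1)*(k - 2*c) = (-1 + c)*(k - 2*c))
1202*(S(2, 4) + o(0 - 1*(-12), -24)) = 1202*(12 + (-1*(-24) - 2*(0 - 1*(-12))² + 2*(0 - 1*(-12)) + (0 - 1*(-12))*(-24))) = 1202*(12 + (24 - 2*(0 + 12)² + 2*(0 + 12) + (0 + 12)*(-24))) = 1202*(12 + (24 - 2*12² + 2*12 + 12*(-24))) = 1202*(12 + (24 - 2*144 + 24 - 288)) = 1202*(12 + (24 - 288 + 24 - 288)) = 1202*(12 - 528) = 1202*(-516) = -620232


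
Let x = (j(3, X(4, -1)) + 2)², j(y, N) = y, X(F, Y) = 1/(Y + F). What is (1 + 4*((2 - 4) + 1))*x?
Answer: -75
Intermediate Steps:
X(F, Y) = 1/(F + Y)
x = 25 (x = (3 + 2)² = 5² = 25)
(1 + 4*((2 - 4) + 1))*x = (1 + 4*((2 - 4) + 1))*25 = (1 + 4*(-2 + 1))*25 = (1 + 4*(-1))*25 = (1 - 4)*25 = -3*25 = -75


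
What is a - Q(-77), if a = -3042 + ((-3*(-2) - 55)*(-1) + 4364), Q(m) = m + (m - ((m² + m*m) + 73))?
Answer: 13456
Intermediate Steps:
Q(m) = -73 - 2*m² + 2*m (Q(m) = m + (m - ((m² + m²) + 73)) = m + (m - (2*m² + 73)) = m + (m - (73 + 2*m²)) = m + (m + (-73 - 2*m²)) = m + (-73 + m - 2*m²) = -73 - 2*m² + 2*m)
a = 1371 (a = -3042 + ((6 - 55)*(-1) + 4364) = -3042 + (-49*(-1) + 4364) = -3042 + (49 + 4364) = -3042 + 4413 = 1371)
a - Q(-77) = 1371 - (-73 - 2*(-77)² + 2*(-77)) = 1371 - (-73 - 2*5929 - 154) = 1371 - (-73 - 11858 - 154) = 1371 - 1*(-12085) = 1371 + 12085 = 13456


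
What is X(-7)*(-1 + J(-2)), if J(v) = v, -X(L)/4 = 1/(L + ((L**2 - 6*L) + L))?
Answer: 12/77 ≈ 0.15584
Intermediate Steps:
X(L) = -4/(L**2 - 4*L) (X(L) = -4/(L + ((L**2 - 6*L) + L)) = -4/(L + (L**2 - 5*L)) = -4/(L**2 - 4*L))
X(-7)*(-1 + J(-2)) = (-4/(-7*(-4 - 7)))*(-1 - 2) = -4*(-1/7)/(-11)*(-3) = -4*(-1/7)*(-1/11)*(-3) = -4/77*(-3) = 12/77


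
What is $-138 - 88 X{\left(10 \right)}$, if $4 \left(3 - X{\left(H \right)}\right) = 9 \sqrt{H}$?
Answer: $-402 + 198 \sqrt{10} \approx 224.13$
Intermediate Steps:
$X{\left(H \right)} = 3 - \frac{9 \sqrt{H}}{4}$
$-138 - 88 X{\left(10 \right)} = -138 - 88 \left(3 - \frac{9 \sqrt{10}}{4}\right) = -138 - \left(264 - 198 \sqrt{10}\right) = -402 + 198 \sqrt{10}$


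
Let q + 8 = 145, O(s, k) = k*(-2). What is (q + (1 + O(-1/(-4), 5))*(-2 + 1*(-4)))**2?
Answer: 36481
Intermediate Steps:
O(s, k) = -2*k
q = 137 (q = -8 + 145 = 137)
(q + (1 + O(-1/(-4), 5))*(-2 + 1*(-4)))**2 = (137 + (1 - 2*5)*(-2 + 1*(-4)))**2 = (137 + (1 - 10)*(-2 - 4))**2 = (137 - 9*(-6))**2 = (137 + 54)**2 = 191**2 = 36481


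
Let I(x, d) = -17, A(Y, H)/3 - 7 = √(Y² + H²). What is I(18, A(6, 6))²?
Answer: 289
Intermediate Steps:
A(Y, H) = 21 + 3*√(H² + Y²) (A(Y, H) = 21 + 3*√(Y² + H²) = 21 + 3*√(H² + Y²))
I(18, A(6, 6))² = (-17)² = 289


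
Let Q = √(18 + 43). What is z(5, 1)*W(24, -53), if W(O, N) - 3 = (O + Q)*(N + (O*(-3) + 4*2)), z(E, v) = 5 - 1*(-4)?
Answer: -25245 - 1053*√61 ≈ -33469.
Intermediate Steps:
z(E, v) = 9 (z(E, v) = 5 + 4 = 9)
Q = √61 ≈ 7.8102
W(O, N) = 3 + (O + √61)*(8 + N - 3*O) (W(O, N) = 3 + (O + √61)*(N + (O*(-3) + 4*2)) = 3 + (O + √61)*(N + (-3*O + 8)) = 3 + (O + √61)*(N + (8 - 3*O)) = 3 + (O + √61)*(8 + N - 3*O))
z(5, 1)*W(24, -53) = 9*(3 - 3*24² + 8*24 + 8*√61 - 53*24 - 53*√61 - 3*24*√61) = 9*(3 - 3*576 + 192 + 8*√61 - 1272 - 53*√61 - 72*√61) = 9*(3 - 1728 + 192 + 8*√61 - 1272 - 53*√61 - 72*√61) = 9*(-2805 - 117*√61) = -25245 - 1053*√61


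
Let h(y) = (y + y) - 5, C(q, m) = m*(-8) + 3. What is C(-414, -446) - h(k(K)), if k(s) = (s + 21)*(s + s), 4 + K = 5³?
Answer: -65152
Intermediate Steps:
C(q, m) = 3 - 8*m (C(q, m) = -8*m + 3 = 3 - 8*m)
K = 121 (K = -4 + 5³ = -4 + 125 = 121)
k(s) = 2*s*(21 + s) (k(s) = (21 + s)*(2*s) = 2*s*(21 + s))
h(y) = -5 + 2*y (h(y) = 2*y - 5 = -5 + 2*y)
C(-414, -446) - h(k(K)) = (3 - 8*(-446)) - (-5 + 2*(2*121*(21 + 121))) = (3 + 3568) - (-5 + 2*(2*121*142)) = 3571 - (-5 + 2*34364) = 3571 - (-5 + 68728) = 3571 - 1*68723 = 3571 - 68723 = -65152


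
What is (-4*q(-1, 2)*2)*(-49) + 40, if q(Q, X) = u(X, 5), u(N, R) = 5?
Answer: 2000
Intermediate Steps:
q(Q, X) = 5
(-4*q(-1, 2)*2)*(-49) + 40 = (-4*5*2)*(-49) + 40 = -20*2*(-49) + 40 = -40*(-49) + 40 = 1960 + 40 = 2000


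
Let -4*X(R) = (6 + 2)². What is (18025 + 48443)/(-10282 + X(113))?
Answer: -33234/5149 ≈ -6.4545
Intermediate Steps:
X(R) = -16 (X(R) = -(6 + 2)²/4 = -¼*8² = -¼*64 = -16)
(18025 + 48443)/(-10282 + X(113)) = (18025 + 48443)/(-10282 - 16) = 66468/(-10298) = 66468*(-1/10298) = -33234/5149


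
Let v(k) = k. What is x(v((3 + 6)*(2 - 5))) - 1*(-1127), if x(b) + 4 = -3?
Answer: 1120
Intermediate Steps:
x(b) = -7 (x(b) = -4 - 3 = -7)
x(v((3 + 6)*(2 - 5))) - 1*(-1127) = -7 - 1*(-1127) = -7 + 1127 = 1120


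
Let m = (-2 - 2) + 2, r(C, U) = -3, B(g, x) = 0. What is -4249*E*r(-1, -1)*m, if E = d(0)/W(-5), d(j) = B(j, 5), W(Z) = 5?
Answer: 0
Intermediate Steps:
d(j) = 0
E = 0 (E = 0/5 = 0*(⅕) = 0)
m = -2 (m = -4 + 2 = -2)
-4249*E*r(-1, -1)*m = -4249*0*(-3)*(-2) = -0*(-2) = -4249*0 = 0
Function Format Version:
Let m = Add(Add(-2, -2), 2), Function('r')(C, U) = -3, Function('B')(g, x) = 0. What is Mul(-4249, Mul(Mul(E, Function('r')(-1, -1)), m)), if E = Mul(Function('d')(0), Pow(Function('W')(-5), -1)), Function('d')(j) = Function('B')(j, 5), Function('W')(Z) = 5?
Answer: 0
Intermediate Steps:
Function('d')(j) = 0
E = 0 (E = Mul(0, Pow(5, -1)) = Mul(0, Rational(1, 5)) = 0)
m = -2 (m = Add(-4, 2) = -2)
Mul(-4249, Mul(Mul(E, Function('r')(-1, -1)), m)) = Mul(-4249, Mul(Mul(0, -3), -2)) = Mul(-4249, Mul(0, -2)) = Mul(-4249, 0) = 0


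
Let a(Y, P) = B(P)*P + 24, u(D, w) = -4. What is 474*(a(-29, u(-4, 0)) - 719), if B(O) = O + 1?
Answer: -323742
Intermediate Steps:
B(O) = 1 + O
a(Y, P) = 24 + P*(1 + P) (a(Y, P) = (1 + P)*P + 24 = P*(1 + P) + 24 = 24 + P*(1 + P))
474*(a(-29, u(-4, 0)) - 719) = 474*((24 - 4*(1 - 4)) - 719) = 474*((24 - 4*(-3)) - 719) = 474*((24 + 12) - 719) = 474*(36 - 719) = 474*(-683) = -323742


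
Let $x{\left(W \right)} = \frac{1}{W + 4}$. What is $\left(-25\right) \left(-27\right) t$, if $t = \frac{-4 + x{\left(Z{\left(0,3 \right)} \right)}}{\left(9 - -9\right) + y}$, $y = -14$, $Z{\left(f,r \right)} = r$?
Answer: $- \frac{18225}{28} \approx -650.89$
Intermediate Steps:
$x{\left(W \right)} = \frac{1}{4 + W}$
$t = - \frac{27}{28}$ ($t = \frac{-4 + \frac{1}{4 + 3}}{\left(9 - -9\right) - 14} = \frac{-4 + \frac{1}{7}}{\left(9 + 9\right) - 14} = \frac{-4 + \frac{1}{7}}{18 - 14} = - \frac{27}{7 \cdot 4} = \left(- \frac{27}{7}\right) \frac{1}{4} = - \frac{27}{28} \approx -0.96429$)
$\left(-25\right) \left(-27\right) t = \left(-25\right) \left(-27\right) \left(- \frac{27}{28}\right) = 675 \left(- \frac{27}{28}\right) = - \frac{18225}{28}$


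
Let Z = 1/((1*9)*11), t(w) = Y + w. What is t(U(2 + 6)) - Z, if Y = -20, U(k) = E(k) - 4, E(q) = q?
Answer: -1585/99 ≈ -16.010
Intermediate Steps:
U(k) = -4 + k (U(k) = k - 4 = -4 + k)
t(w) = -20 + w
Z = 1/99 (Z = 1/(9*11) = 1/99 ≈ 0.010101)
t(U(2 + 6)) - Z = (-20 + (-4 + (2 + 6))) - 1*1/99 = (-20 + (-4 + 8)) - 1/99 = (-20 + 4) - 1/99 = -16 - 1/99 = -1585/99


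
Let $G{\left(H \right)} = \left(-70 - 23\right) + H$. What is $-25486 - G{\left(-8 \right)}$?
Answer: $-25385$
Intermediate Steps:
$G{\left(H \right)} = -93 + H$
$-25486 - G{\left(-8 \right)} = -25486 - \left(-93 - 8\right) = -25486 - -101 = -25486 + 101 = -25385$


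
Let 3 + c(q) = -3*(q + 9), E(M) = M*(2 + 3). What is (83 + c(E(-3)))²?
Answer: 9604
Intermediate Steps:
E(M) = 5*M (E(M) = M*5 = 5*M)
c(q) = -30 - 3*q (c(q) = -3 - 3*(q + 9) = -3 - 3*(9 + q) = -3 + (-27 - 3*q) = -30 - 3*q)
(83 + c(E(-3)))² = (83 + (-30 - 15*(-3)))² = (83 + (-30 - 3*(-15)))² = (83 + (-30 + 45))² = (83 + 15)² = 98² = 9604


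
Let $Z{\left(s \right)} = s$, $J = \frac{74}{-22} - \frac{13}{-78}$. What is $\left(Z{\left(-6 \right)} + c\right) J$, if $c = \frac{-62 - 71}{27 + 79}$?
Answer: $\frac{162259}{6996} \approx 23.193$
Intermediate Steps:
$c = - \frac{133}{106} \approx -1.2547$
$J = - \frac{211}{66}$ ($J = 74 \left(- \frac{1}{22}\right) - - \frac{1}{6} = - \frac{37}{11} + \frac{1}{6} = - \frac{211}{66} \approx -3.197$)
$\left(Z{\left(-6 \right)} + c\right) J = \left(-6 - \frac{133}{106}\right) \left(- \frac{211}{66}\right) = \left(- \frac{769}{106}\right) \left(- \frac{211}{66}\right) = \frac{162259}{6996}$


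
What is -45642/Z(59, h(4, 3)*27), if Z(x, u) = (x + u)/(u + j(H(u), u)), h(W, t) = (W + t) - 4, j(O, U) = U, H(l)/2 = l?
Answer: -1848501/35 ≈ -52814.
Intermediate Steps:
H(l) = 2*l
h(W, t) = -4 + W + t
Z(x, u) = (u + x)/(2*u) (Z(x, u) = (x + u)/(u + u) = (u + x)/((2*u)) = (u + x)*(1/(2*u)) = (u + x)/(2*u))
-45642/Z(59, h(4, 3)*27) = -45642*54*(-4 + 4 + 3)/((-4 + 4 + 3)*27 + 59) = -45642*162/(3*27 + 59) = -45642*162/(81 + 59) = -45642/((½)*(1/81)*140) = -45642/70/81 = -45642*81/70 = -1848501/35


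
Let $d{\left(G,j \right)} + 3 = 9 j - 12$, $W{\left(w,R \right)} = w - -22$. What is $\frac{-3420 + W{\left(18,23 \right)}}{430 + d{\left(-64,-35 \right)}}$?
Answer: $- \frac{169}{5} \approx -33.8$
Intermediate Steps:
$W{\left(w,R \right)} = 22 + w$ ($W{\left(w,R \right)} = w + 22 = 22 + w$)
$d{\left(G,j \right)} = -15 + 9 j$ ($d{\left(G,j \right)} = -3 + \left(9 j - 12\right) = -3 + \left(-12 + 9 j\right) = -15 + 9 j$)
$\frac{-3420 + W{\left(18,23 \right)}}{430 + d{\left(-64,-35 \right)}} = \frac{-3420 + \left(22 + 18\right)}{430 + \left(-15 + 9 \left(-35\right)\right)} = \frac{-3420 + 40}{430 - 330} = - \frac{3380}{430 - 330} = - \frac{3380}{100} = \left(-3380\right) \frac{1}{100} = - \frac{169}{5}$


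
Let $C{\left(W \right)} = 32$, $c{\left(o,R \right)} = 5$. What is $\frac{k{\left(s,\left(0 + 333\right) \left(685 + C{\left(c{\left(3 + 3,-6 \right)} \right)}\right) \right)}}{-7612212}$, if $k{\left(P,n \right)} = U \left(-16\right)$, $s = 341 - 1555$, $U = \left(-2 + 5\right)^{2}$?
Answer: $\frac{12}{634351} \approx 1.8917 \cdot 10^{-5}$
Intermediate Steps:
$U = 9$ ($U = 3^{2} = 9$)
$s = -1214$
$k{\left(P,n \right)} = -144$ ($k{\left(P,n \right)} = 9 \left(-16\right) = -144$)
$\frac{k{\left(s,\left(0 + 333\right) \left(685 + C{\left(c{\left(3 + 3,-6 \right)} \right)}\right) \right)}}{-7612212} = - \frac{144}{-7612212} = \left(-144\right) \left(- \frac{1}{7612212}\right) = \frac{12}{634351}$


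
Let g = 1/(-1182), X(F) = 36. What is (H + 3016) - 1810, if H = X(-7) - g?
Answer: 1468045/1182 ≈ 1242.0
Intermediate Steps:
g = -1/1182 ≈ -0.00084602
H = 42553/1182 (H = 36 - 1*(-1/1182) = 36 + 1/1182 = 42553/1182 ≈ 36.001)
(H + 3016) - 1810 = (42553/1182 + 3016) - 1810 = 3607465/1182 - 1810 = 1468045/1182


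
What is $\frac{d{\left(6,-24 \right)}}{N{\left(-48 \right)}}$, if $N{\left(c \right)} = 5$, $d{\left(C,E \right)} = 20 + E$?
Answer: $- \frac{4}{5} \approx -0.8$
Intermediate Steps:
$\frac{d{\left(6,-24 \right)}}{N{\left(-48 \right)}} = \frac{20 - 24}{5} = \left(-4\right) \frac{1}{5} = - \frac{4}{5}$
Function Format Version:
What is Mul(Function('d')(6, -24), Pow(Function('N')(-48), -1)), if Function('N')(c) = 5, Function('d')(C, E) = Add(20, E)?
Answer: Rational(-4, 5) ≈ -0.80000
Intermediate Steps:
Mul(Function('d')(6, -24), Pow(Function('N')(-48), -1)) = Mul(Add(20, -24), Pow(5, -1)) = Mul(-4, Rational(1, 5)) = Rational(-4, 5)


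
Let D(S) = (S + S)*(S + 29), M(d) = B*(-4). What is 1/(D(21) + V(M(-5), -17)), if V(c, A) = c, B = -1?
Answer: 1/2104 ≈ 0.00047529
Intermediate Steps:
M(d) = 4 (M(d) = -1*(-4) = 4)
D(S) = 2*S*(29 + S) (D(S) = (2*S)*(29 + S) = 2*S*(29 + S))
1/(D(21) + V(M(-5), -17)) = 1/(2*21*(29 + 21) + 4) = 1/(2*21*50 + 4) = 1/(2100 + 4) = 1/2104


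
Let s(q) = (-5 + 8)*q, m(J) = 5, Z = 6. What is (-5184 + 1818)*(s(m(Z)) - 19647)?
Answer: 66081312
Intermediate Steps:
s(q) = 3*q
(-5184 + 1818)*(s(m(Z)) - 19647) = (-5184 + 1818)*(3*5 - 19647) = -3366*(15 - 19647) = -3366*(-19632) = 66081312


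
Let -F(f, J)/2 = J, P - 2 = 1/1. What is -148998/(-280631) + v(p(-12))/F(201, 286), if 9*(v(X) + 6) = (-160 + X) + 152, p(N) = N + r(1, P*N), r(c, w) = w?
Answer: 2789899/5051358 ≈ 0.55231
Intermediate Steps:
P = 3 (P = 2 + 1/1 = 2 + 1 = 3)
F(f, J) = -2*J
p(N) = 4*N (p(N) = N + 3*N = 4*N)
v(X) = -62/9 + X/9 (v(X) = -6 + ((-160 + X) + 152)/9 = -6 + (-8 + X)/9 = -6 + (-8/9 + X/9) = -62/9 + X/9)
-148998/(-280631) + v(p(-12))/F(201, 286) = -148998/(-280631) + (-62/9 + (4*(-12))/9)/((-2*286)) = -148998*(-1/280631) + (-62/9 + (1/9)*(-48))/(-572) = 148998/280631 + (-62/9 - 16/3)*(-1/572) = 148998/280631 - 110/9*(-1/572) = 148998/280631 + 5/234 = 2789899/5051358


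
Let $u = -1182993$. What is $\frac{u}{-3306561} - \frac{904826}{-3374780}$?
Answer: $\frac{1164033913321}{1859819321930} \approx 0.62589$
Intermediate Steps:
$\frac{u}{-3306561} - \frac{904826}{-3374780} = - \frac{1182993}{-3306561} - \frac{904826}{-3374780} = \left(-1182993\right) \left(- \frac{1}{3306561}\right) - - \frac{452413}{1687390} = \frac{394331}{1102187} + \frac{452413}{1687390} = \frac{1164033913321}{1859819321930}$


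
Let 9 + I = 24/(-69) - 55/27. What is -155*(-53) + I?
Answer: 5094445/621 ≈ 8203.6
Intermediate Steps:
I = -7070/621 (I = -9 + (24/(-69) - 55/27) = -9 + (24*(-1/69) - 55*1/27) = -9 + (-8/23 - 55/27) = -9 - 1481/621 = -7070/621 ≈ -11.385)
-155*(-53) + I = -155*(-53) - 7070/621 = 8215 - 7070/621 = 5094445/621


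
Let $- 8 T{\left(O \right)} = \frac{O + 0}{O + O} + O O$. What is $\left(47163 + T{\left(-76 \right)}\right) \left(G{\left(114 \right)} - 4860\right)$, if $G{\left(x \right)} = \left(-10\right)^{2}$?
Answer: $- \frac{442117725}{2} \approx -2.2106 \cdot 10^{8}$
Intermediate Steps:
$G{\left(x \right)} = 100$
$T{\left(O \right)} = - \frac{1}{16} - \frac{O^{2}}{8}$ ($T{\left(O \right)} = - \frac{\frac{O + 0}{O + O} + O O}{8} = - \frac{\frac{O}{2 O} + O^{2}}{8} = - \frac{O \frac{1}{2 O} + O^{2}}{8} = - \frac{\frac{1}{2} + O^{2}}{8} = - \frac{1}{16} - \frac{O^{2}}{8}$)
$\left(47163 + T{\left(-76 \right)}\right) \left(G{\left(114 \right)} - 4860\right) = \left(47163 - \left(\frac{1}{16} + \frac{\left(-76\right)^{2}}{8}\right)\right) \left(100 - 4860\right) = \left(47163 - \frac{11553}{16}\right) \left(-4760\right) = \frac{743055}{16} \left(-4760\right) = - \frac{442117725}{2}$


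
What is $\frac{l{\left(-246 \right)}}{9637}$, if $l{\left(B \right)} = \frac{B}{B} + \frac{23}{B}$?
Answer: $\frac{223}{2370702} \approx 9.4065 \cdot 10^{-5}$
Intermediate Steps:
$l{\left(B \right)} = 1 + \frac{23}{B}$
$\frac{l{\left(-246 \right)}}{9637} = \frac{\frac{1}{-246} \left(23 - 246\right)}{9637} = \left(- \frac{1}{246}\right) \left(-223\right) \frac{1}{9637} = \frac{223}{246} \cdot \frac{1}{9637} = \frac{223}{2370702}$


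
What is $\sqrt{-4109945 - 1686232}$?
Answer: $i \sqrt{5796177} \approx 2407.5 i$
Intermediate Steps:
$\sqrt{-4109945 - 1686232} = \sqrt{-5796177} = i \sqrt{5796177}$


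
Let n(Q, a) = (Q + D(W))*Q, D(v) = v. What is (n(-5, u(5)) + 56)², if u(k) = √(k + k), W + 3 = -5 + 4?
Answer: 10201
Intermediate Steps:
W = -4 (W = -3 + (-5 + 4) = -3 - 1 = -4)
u(k) = √2*√k (u(k) = √(2*k) = √2*√k)
n(Q, a) = Q*(-4 + Q) (n(Q, a) = (Q - 4)*Q = (-4 + Q)*Q = Q*(-4 + Q))
(n(-5, u(5)) + 56)² = (-5*(-4 - 5) + 56)² = (-5*(-9) + 56)² = (45 + 56)² = 101² = 10201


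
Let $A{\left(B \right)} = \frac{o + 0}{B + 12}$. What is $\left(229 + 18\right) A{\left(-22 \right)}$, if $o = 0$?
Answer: $0$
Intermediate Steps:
$A{\left(B \right)} = 0$ ($A{\left(B \right)} = \frac{0 + 0}{B + 12} = \frac{0}{12 + B} = 0$)
$\left(229 + 18\right) A{\left(-22 \right)} = \left(229 + 18\right) 0 = 247 \cdot 0 = 0$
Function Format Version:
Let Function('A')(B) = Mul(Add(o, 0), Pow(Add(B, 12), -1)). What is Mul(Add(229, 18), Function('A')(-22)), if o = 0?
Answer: 0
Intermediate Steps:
Function('A')(B) = 0 (Function('A')(B) = Mul(Add(0, 0), Pow(Add(B, 12), -1)) = Mul(0, Pow(Add(12, B), -1)) = 0)
Mul(Add(229, 18), Function('A')(-22)) = Mul(Add(229, 18), 0) = Mul(247, 0) = 0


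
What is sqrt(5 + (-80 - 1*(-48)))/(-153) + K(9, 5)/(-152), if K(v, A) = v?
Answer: -9/152 - I*sqrt(3)/51 ≈ -0.059211 - 0.033962*I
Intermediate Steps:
sqrt(5 + (-80 - 1*(-48)))/(-153) + K(9, 5)/(-152) = sqrt(5 + (-80 - 1*(-48)))/(-153) + 9/(-152) = sqrt(5 + (-80 + 48))*(-1/153) + 9*(-1/152) = sqrt(5 - 32)*(-1/153) - 9/152 = sqrt(-27)*(-1/153) - 9/152 = (3*I*sqrt(3))*(-1/153) - 9/152 = -I*sqrt(3)/51 - 9/152 = -9/152 - I*sqrt(3)/51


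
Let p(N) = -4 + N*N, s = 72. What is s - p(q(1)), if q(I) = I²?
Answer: 75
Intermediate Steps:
p(N) = -4 + N²
s - p(q(1)) = 72 - (-4 + (1²)²) = 72 - (-4 + 1²) = 72 - (-4 + 1) = 72 - 1*(-3) = 72 + 3 = 75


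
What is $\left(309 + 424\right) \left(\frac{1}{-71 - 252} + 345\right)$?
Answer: $\frac{81681122}{323} \approx 2.5288 \cdot 10^{5}$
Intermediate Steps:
$\left(309 + 424\right) \left(\frac{1}{-71 - 252} + 345\right) = 733 \left(\frac{1}{-323} + 345\right) = 733 \left(- \frac{1}{323} + 345\right) = 733 \cdot \frac{111434}{323} = \frac{81681122}{323}$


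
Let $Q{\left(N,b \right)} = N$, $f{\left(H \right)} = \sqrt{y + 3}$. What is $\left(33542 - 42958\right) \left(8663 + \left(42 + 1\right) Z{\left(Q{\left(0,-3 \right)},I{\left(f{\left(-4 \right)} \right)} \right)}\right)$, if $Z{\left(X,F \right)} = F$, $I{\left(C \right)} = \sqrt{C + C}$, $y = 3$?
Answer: $-81570808 - 404888 \cdot 2^{\frac{3}{4}} \sqrt[4]{3} \approx -8.2467 \cdot 10^{7}$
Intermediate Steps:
$f{\left(H \right)} = \sqrt{6}$ ($f{\left(H \right)} = \sqrt{3 + 3} = \sqrt{6}$)
$I{\left(C \right)} = \sqrt{2} \sqrt{C}$ ($I{\left(C \right)} = \sqrt{2 C} = \sqrt{2} \sqrt{C}$)
$\left(33542 - 42958\right) \left(8663 + \left(42 + 1\right) Z{\left(Q{\left(0,-3 \right)},I{\left(f{\left(-4 \right)} \right)} \right)}\right) = \left(33542 - 42958\right) \left(8663 + \left(42 + 1\right) \sqrt{2} \sqrt{\sqrt{6}}\right) = - 9416 \left(8663 + 43 \sqrt{2} \sqrt[4]{6}\right) = - 9416 \left(8663 + 43 \cdot 2^{\frac{3}{4}} \sqrt[4]{3}\right) = -81570808 - 404888 \cdot 2^{\frac{3}{4}} \sqrt[4]{3}$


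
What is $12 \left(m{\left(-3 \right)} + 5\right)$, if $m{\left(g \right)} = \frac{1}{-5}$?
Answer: $\frac{288}{5} \approx 57.6$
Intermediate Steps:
$m{\left(g \right)} = - \frac{1}{5}$
$12 \left(m{\left(-3 \right)} + 5\right) = 12 \left(- \frac{1}{5} + 5\right) = 12 \cdot \frac{24}{5} = \frac{288}{5}$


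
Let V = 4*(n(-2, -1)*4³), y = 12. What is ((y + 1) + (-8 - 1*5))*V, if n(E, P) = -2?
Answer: 0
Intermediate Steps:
V = -512 (V = 4*(-2*4³) = 4*(-2*64) = 4*(-128) = -512)
((y + 1) + (-8 - 1*5))*V = ((12 + 1) + (-8 - 1*5))*(-512) = (13 + (-8 - 5))*(-512) = (13 - 13)*(-512) = 0*(-512) = 0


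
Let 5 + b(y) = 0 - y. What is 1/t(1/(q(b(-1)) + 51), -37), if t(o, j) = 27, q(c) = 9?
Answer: 1/27 ≈ 0.037037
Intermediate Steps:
b(y) = -5 - y (b(y) = -5 + (0 - y) = -5 - y)
1/t(1/(q(b(-1)) + 51), -37) = 1/27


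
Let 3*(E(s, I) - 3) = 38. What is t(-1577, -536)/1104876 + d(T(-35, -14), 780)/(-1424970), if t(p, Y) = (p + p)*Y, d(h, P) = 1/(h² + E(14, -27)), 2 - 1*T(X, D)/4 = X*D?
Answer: 764913570971914847/499918751976444930 ≈ 1.5301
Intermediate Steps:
T(X, D) = 8 - 4*D*X (T(X, D) = 8 - 4*X*D = 8 - 4*D*X)
E(s, I) = 47/3 (E(s, I) = 3 + (⅓)*38 = 3 + 38/3 = 47/3)
d(h, P) = 1/(47/3 + h²) (d(h, P) = 1/(h² + 47/3) = 1/(47/3 + h²))
t(p, Y) = 2*Y*p (t(p, Y) = (2*p)*Y = 2*Y*p)
t(-1577, -536)/1104876 + d(T(-35, -14), 780)/(-1424970) = (2*(-536)*(-1577))/1104876 + (3/(47 + 3*(8 - 4*(-14)*(-35))²))/(-1424970) = 1690544*(1/1104876) + (3/(47 + 3*(8 - 1960)²))*(-1/1424970) = 422636/276219 + (3/(47 + 3*(-1952)²))*(-1/1424970) = 422636/276219 + (3/(47 + 3*3810304))*(-1/1424970) = 422636/276219 + (3/(47 + 11430912))*(-1/1424970) = 422636/276219 + (3/11430959)*(-1/1424970) = 422636/276219 - 1/5429591215410 = 764913570971914847/499918751976444930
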